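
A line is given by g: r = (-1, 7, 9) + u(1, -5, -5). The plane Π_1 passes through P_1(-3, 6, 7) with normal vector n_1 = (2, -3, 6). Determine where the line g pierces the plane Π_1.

(0, 2, 4)

Π_1: n_1·r = n_1·P_1 gives 2x - 3y + 6z = 18.
Substitute r = (-1, 7, 9) + t(1, -5, -5) into the plane: 31 + (-13)t = 18, so t = 1.
Intersection: (-1, 7, 9) + 1·(1, -5, -5) = (0, 2, 4).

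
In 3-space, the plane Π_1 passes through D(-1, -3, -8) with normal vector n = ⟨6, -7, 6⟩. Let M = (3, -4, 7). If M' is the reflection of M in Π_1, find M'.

(-9, 10, -5)

Π_1: n·r = n·D gives 6x - 7y + 6z = -33.
λ = (n·M − d)/|n|² = (88 − (-33))/121 = 1.
Reflection = M − 2λn = (3, -4, 7) − 2·(6, -7, 6) = (-9, 10, -5).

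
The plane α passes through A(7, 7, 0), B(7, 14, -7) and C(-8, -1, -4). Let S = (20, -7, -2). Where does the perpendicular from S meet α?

(12, 3, 8)

AB = (0, 7, -7), AC = (-15, -8, -4); a normal to α is AB × AC = (-84, 105, 105).
Using A: α has equation -84x + 105y + 105z = 147.
Foot = S − λn with λ = (n·S − d)/|n|² = (-2625 − 147)/29106 = -2/21.
Foot = (20, -7, -2) − (-2/21)·(-84, 105, 105) = (12, 3, 8).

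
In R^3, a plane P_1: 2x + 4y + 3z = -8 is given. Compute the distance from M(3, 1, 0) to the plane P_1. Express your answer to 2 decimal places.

n·M − d = (2)·(3) + (4)·(1) + (3)·(0) − (-8) = 18; |n| = √29.
Distance = |18| / √29 = 18/√29 ≈ 3.34.

3.34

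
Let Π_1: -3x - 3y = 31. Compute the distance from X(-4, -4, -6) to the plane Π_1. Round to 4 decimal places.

n·X − d = (-3)·(-4) + (-3)·(-4) + (0)·(-6) − 31 = -7; |n| = √18.
Distance = |-7| / √18 = 7/√18 ≈ 1.6499.

1.6499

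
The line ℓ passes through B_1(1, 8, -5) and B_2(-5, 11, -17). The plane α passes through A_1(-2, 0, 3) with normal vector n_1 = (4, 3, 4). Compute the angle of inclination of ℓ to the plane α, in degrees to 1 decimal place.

A direction vector for ℓ is B_2 − B_1 = (-6, 3, -12).
α: n_1·r = n_1·A_1 gives 4x + 3y + 4z = 4.
sin θ = |n·v| / (|n||v|) = |-63| / (√41 · √189) = 0.71568.
θ ≈ 45.7°.

45.7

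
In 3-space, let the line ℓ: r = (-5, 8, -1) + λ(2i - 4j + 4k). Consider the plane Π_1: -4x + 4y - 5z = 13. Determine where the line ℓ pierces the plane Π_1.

Substitute r = (-5, 8, -1) + t(2, -4, 4) into the plane: 57 + (-44)t = 13, so t = 1.
Intersection: (-5, 8, -1) + 1·(2, -4, 4) = (-3, 4, 3).

(-3, 4, 3)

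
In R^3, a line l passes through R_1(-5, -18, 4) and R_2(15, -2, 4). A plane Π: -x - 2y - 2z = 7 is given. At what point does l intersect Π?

A direction vector for l is R_2 − R_1 = (20, 16, 0).
Substitute r = (-5, -18, 4) + t(20, 16, 0) into the plane: 33 + (-52)t = 7, so t = 1/2.
Intersection: (-5, -18, 4) + (1/2)·(20, 16, 0) = (5, -10, 4).

(5, -10, 4)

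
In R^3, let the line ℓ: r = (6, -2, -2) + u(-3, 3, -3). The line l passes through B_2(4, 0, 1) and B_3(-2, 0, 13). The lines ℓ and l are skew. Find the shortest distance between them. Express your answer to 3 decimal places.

1.336

A direction vector for l is B_3 − B_2 = (-6, 0, 12).
Common perpendicular direction n = (-3, 3, -3) × (-6, 0, 12) = (36, 54, 18).
With w = (4, 0, 1) − (6, -2, -2) = (-2, 2, 3), w · n = 90.
Distance = |w · n| / |n| = |90| / √4536 ≈ 1.336.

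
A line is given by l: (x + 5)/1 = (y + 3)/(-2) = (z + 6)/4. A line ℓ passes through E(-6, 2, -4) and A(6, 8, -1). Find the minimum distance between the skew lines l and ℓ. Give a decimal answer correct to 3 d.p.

l has direction (1, -2, 4) through (-5, -3, -6).
A direction vector for ℓ is A − E = (12, 6, 3).
Common perpendicular direction n = (1, -2, 4) × (12, 6, 3) = (-30, 45, 30).
With w = (-6, 2, -4) − (-5, -3, -6) = (-1, 5, 2), w · n = 315.
Distance = |w · n| / |n| = |315| / √3825 ≈ 5.093.

5.093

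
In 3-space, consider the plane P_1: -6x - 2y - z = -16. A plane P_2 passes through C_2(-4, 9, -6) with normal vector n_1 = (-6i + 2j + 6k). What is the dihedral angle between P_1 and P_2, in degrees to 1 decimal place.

P_2: n_1·r = n_1·C_2 gives -6x + 2y + 6z = 6.
cos θ = |n₁·n₂| / (|n₁||n₂|) = |26| / (√41 · √76).
θ = arccos(0.46577) ≈ 62.2°.

62.2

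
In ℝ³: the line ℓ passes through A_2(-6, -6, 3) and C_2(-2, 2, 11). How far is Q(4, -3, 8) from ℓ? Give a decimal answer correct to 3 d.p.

A direction vector for ℓ is C_2 − A_2 = (4, 8, 8).
Taking (-6, -6, 3) on ℓ with direction v = (4, 8, 8): w = Q − (-6, -6, 3) = (10, 3, 5), and w × v = (-16, -60, 68).
Distance = |w × v| / |v| = √8480 / √144 ≈ 7.674.

7.674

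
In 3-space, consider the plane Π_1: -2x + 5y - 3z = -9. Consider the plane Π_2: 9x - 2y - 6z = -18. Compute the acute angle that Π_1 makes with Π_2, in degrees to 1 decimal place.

81.5

cos θ = |n₁·n₂| / (|n₁||n₂|) = |-10| / (√38 · √121).
θ = arccos(0.14747) ≈ 81.5°.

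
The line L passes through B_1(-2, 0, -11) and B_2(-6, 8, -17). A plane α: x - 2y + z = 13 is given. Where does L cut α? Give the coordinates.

(2, -8, -5)

A direction vector for L is B_2 − B_1 = (-4, 8, -6).
Substitute r = (-2, 0, -11) + t(-4, 8, -6) into the plane: -13 + (-26)t = 13, so t = -1.
Intersection: (-2, 0, -11) + (-1)·(-4, 8, -6) = (2, -8, -5).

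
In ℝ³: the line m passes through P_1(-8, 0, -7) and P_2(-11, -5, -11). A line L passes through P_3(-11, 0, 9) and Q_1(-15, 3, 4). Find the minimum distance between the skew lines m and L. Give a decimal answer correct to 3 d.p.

A direction vector for m is P_2 − P_1 = (-3, -5, -4).
A direction vector for L is Q_1 − P_3 = (-4, 3, -5).
Common perpendicular direction n = (-3, -5, -4) × (-4, 3, -5) = (37, 1, -29).
With w = (-11, 0, 9) − (-8, 0, -7) = (-3, 0, 16), w · n = -575.
Distance = |w · n| / |n| = |-575| / √2211 ≈ 12.229.

12.229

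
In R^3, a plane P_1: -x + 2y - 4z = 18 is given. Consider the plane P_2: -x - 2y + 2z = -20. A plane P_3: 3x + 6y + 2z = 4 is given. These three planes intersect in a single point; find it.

(8, -1, -7)

Solving the 3×3 linear system -x + 2y - 4z = 18, -x - 2y + 2z = -20, 3x + 6y + 2z = 4 (e.g. by elimination or Cramer's rule, determinant = 32) gives (8, -1, -7).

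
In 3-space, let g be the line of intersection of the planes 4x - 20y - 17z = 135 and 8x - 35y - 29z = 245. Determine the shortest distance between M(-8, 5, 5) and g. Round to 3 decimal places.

Direction of g: (4, -20, -17) × (8, -35, -29) = (-15, -20, 20).
A point on g: solving the two plane equations with x = 8 gives (8, -6, 1).
Taking (8, -6, 1) on g with direction v = (-15, -20, 20): w = M − (8, -6, 1) = (-16, 11, 4), and w × v = (300, 260, 485).
Distance = |w × v| / |v| = √392825 / √1025 ≈ 19.577.

19.577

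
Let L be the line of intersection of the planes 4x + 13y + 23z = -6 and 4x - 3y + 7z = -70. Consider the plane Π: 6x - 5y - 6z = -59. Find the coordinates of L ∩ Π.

(-7, 7, -3)

Direction of L: (4, 13, 23) × (4, -3, 7) = (160, 64, -64).
A point on L: solving the two plane equations with x = -27 gives (-27, -1, 5).
Substitute r = (-27, -1, 5) + t(160, 64, -64) into the plane: -187 + 1024t = -59, so t = 1/8.
Intersection: (-27, -1, 5) + (1/8)·(160, 64, -64) = (-7, 7, -3).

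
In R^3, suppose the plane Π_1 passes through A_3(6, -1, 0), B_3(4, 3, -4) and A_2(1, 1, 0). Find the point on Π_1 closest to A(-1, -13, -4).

A_3B_3 = (-2, 4, -4), A_3A_2 = (-5, 2, 0); a normal to Π_1 is A_3B_3 × A_3A_2 = (8, 20, 16).
Using A_3: Π_1 has equation 8x + 20y + 16z = 28.
Foot = A − λn with λ = (n·A − d)/|n|² = (-332 − 28)/720 = -1/2.
Foot = (-1, -13, -4) − (-1/2)·(8, 20, 16) = (3, -3, 4).

(3, -3, 4)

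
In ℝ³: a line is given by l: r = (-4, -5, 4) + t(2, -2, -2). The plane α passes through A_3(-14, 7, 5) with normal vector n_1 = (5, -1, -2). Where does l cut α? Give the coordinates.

(-12, 3, 12)

α: n_1·r = n_1·A_3 gives 5x - y - 2z = -87.
Substitute r = (-4, -5, 4) + t(2, -2, -2) into the plane: -23 + 16t = -87, so t = -4.
Intersection: (-4, -5, 4) + (-4)·(2, -2, -2) = (-12, 3, 12).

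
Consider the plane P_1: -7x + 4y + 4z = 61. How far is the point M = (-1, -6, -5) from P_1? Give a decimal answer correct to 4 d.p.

10.8889

n·M − d = (-7)·(-1) + (4)·(-6) + (4)·(-5) − 61 = -98; |n| = √81.
Distance = |-98| / √81 = 98/√81 ≈ 10.8889.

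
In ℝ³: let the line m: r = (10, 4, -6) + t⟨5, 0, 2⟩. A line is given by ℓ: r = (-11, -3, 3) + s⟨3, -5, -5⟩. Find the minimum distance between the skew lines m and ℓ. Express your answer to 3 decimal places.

15.879

Common perpendicular direction n = (5, 0, 2) × (3, -5, -5) = (10, 31, -25).
With w = (-11, -3, 3) − (10, 4, -6) = (-21, -7, 9), w · n = -652.
Distance = |w · n| / |n| = |-652| / √1686 ≈ 15.879.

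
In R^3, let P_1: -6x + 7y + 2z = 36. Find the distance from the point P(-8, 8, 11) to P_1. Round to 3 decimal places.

9.540

n·P − d = (-6)·(-8) + (7)·(8) + (2)·(11) − 36 = 90; |n| = √89.
Distance = |90| / √89 = 90/√89 ≈ 9.540.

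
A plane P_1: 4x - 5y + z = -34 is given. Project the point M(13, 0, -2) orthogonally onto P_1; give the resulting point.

Foot = M − λn with λ = (n·M − d)/|n|² = (50 − (-34))/42 = 2.
Foot = (13, 0, -2) − 2·(4, -5, 1) = (5, 10, -4).

(5, 10, -4)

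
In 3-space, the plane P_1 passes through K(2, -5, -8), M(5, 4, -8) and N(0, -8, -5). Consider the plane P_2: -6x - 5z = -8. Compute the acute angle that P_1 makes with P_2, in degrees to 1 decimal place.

KM = (3, 9, 0), KN = (-2, -3, 3); a normal to P_1 is KM × KN = (27, -9, 9).
Using K: P_1 has equation 27x - 9y + 9z = 27.
cos θ = |n₁·n₂| / (|n₁||n₂|) = |-207| / (√891 · √61).
θ = arccos(0.88791) ≈ 27.4°.

27.4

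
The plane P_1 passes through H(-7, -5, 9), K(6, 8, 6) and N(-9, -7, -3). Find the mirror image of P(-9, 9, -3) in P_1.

HK = (13, 13, -3), HN = (-2, -2, -12); a normal to P_1 is HK × HN = (-162, 162, 0).
Using H: P_1 has equation -162x + 162y = 324.
λ = (n·P − d)/|n|² = (2916 − 324)/52488 = 4/81.
Reflection = P − 2λn = (-9, 9, -3) − (8/81)·(-162, 162, 0) = (7, -7, -3).

(7, -7, -3)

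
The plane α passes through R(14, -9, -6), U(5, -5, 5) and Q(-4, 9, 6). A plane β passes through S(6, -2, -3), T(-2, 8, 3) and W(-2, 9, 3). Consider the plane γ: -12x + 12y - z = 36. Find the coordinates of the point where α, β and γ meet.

RU = (-9, 4, 11), RQ = (-18, 18, 12); a normal to α is RU × RQ = (-150, -90, -90).
Using R: α has equation -150x - 90y - 90z = -750.
ST = (-8, 10, 6), SW = (-8, 11, 6); a normal to β is ST × SW = (-6, 0, -8).
Using S: β has equation -6x - 8z = -12.
Solving the 3×3 linear system -150x - 90y - 90z = -750, -6x - 8z = -12, -12x + 12y - z = 36 (e.g. by elimination or Cramer's rule, determinant = -16020) gives (2, 5, 0).

(2, 5, 0)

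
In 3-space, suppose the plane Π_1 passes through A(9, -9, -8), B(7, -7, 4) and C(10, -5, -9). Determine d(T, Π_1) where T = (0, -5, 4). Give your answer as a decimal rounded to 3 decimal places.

AB = (-2, 2, 12), AC = (1, 4, -1); a normal to Π_1 is AB × AC = (-50, 10, -10).
Using A: Π_1 has equation -50x + 10y - 10z = -460.
n·T − d = (-50)·(0) + (10)·(-5) + (-10)·(4) − (-460) = 370; |n| = √2700.
Distance = |370| / √2700 = 370/√2700 ≈ 7.121.

7.121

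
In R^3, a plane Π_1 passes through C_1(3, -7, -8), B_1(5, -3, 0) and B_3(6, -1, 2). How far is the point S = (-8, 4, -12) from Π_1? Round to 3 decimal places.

C_1B_1 = (2, 4, 8), C_1B_3 = (3, 6, 10); a normal to Π_1 is C_1B_1 × C_1B_3 = (-8, 4, 0).
Using C_1: Π_1 has equation -8x + 4y = -52.
n·S − d = (-8)·(-8) + (4)·(4) + (0)·(-12) − (-52) = 132; |n| = √80.
Distance = |132| / √80 = 132/√80 ≈ 14.758.

14.758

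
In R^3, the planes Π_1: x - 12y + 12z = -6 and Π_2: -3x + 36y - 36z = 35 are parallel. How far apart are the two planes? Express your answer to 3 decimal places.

0.333

Rescale Π_2 by 1/(-3): x - 12y + 12z = -35/3. Then distance = |-6 − (-35/3)| / √289 ≈ 0.333.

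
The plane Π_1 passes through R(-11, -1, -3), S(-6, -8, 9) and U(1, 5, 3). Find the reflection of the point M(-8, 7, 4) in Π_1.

(0, -1, -4)

RS = (5, -7, 12), RU = (12, 6, 6); a normal to Π_1 is RS × RU = (-114, 114, 114).
Using R: Π_1 has equation -114x + 114y + 114z = 798.
λ = (n·M − d)/|n|² = (2166 − 798)/38988 = 2/57.
Reflection = M − 2λn = (-8, 7, 4) − (4/57)·(-114, 114, 114) = (0, -1, -4).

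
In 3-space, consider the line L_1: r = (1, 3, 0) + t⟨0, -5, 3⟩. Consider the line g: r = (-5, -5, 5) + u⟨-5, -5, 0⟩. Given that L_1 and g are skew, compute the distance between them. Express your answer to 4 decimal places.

Common perpendicular direction n = (0, -5, 3) × (-5, -5, 0) = (15, -15, -25).
With w = (-5, -5, 5) − (1, 3, 0) = (-6, -8, 5), w · n = -95.
Distance = |w · n| / |n| = |-95| / √1075 ≈ 2.8975.

2.8975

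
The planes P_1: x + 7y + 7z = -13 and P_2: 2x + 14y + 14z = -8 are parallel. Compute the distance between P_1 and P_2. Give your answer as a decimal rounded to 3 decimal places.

Rescale P_2 by 1/2: x + 7y + 7z = -4. Then distance = |-13 − (-4)| / √99 ≈ 0.905.

0.905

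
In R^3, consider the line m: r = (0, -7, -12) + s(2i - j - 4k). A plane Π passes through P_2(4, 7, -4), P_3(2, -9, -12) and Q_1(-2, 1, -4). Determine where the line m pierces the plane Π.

P_2P_3 = (-2, -16, -8), P_2Q_1 = (-6, -6, 0); a normal to Π is P_2P_3 × P_2Q_1 = (-48, 48, -84).
Using P_2: Π has equation -48x + 48y - 84z = 480.
Substitute r = (0, -7, -12) + t(2, -1, -4) into the plane: 672 + 192t = 480, so t = -1.
Intersection: (0, -7, -12) + (-1)·(2, -1, -4) = (-2, -6, -8).

(-2, -6, -8)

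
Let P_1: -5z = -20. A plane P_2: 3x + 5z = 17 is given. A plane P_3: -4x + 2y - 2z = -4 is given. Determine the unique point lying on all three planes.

Solving the 3×3 linear system -5z = -20, 3x + 5z = 17, -4x + 2y - 2z = -4 (e.g. by elimination or Cramer's rule, determinant = -30) gives (-1, 0, 4).

(-1, 0, 4)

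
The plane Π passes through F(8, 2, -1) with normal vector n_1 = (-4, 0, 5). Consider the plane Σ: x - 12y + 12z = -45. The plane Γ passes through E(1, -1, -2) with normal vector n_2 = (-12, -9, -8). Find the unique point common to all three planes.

(3, -1, -5)

Π: n_1·r = n_1·F gives -4x + 5z = -37.
Γ: n_2·r = n_2·E gives -12x - 9y - 8z = 13.
Solving the 3×3 linear system -4x + 5z = -37, x - 12y + 12z = -45, -12x - 9y - 8z = 13 (e.g. by elimination or Cramer's rule, determinant = -1581) gives (3, -1, -5).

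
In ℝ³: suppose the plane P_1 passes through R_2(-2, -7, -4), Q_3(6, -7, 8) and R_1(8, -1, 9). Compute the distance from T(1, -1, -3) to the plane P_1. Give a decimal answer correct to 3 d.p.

R_2Q_3 = (8, 0, 12), R_2R_1 = (10, 6, 13); a normal to P_1 is R_2Q_3 × R_2R_1 = (-72, 16, 48).
Using R_2: P_1 has equation -72x + 16y + 48z = -160.
n·T − d = (-72)·(1) + (16)·(-1) + (48)·(-3) − (-160) = -72; |n| = √7744.
Distance = |-72| / √7744 = 72/√7744 ≈ 0.818.

0.818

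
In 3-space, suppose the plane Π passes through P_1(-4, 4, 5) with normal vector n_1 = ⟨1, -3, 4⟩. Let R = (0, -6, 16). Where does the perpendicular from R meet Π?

Π: n_1·r = n_1·P_1 gives x - 3y + 4z = 4.
Foot = R − λn with λ = (n·R − d)/|n|² = (82 − 4)/26 = 3.
Foot = (0, -6, 16) − 3·(1, -3, 4) = (-3, 3, 4).

(-3, 3, 4)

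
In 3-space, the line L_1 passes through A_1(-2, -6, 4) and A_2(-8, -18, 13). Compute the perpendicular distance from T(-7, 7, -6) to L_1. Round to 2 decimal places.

10.74

A direction vector for L_1 is A_2 − A_1 = (-6, -12, 9).
Taking (-2, -6, 4) on L_1 with direction v = (-6, -12, 9): w = T − (-2, -6, 4) = (-5, 13, -10), and w × v = (-3, 105, 138).
Distance = |w × v| / |v| = √30078 / √261 ≈ 10.74.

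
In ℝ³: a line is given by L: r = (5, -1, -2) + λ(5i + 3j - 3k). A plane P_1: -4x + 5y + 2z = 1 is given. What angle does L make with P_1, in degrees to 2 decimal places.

sin θ = |n·v| / (|n||v|) = |-11| / (√45 · √43) = 0.25006.
θ ≈ 14.48°.

14.48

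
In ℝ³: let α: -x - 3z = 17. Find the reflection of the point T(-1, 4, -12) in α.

(3, 4, 0)

λ = (n·T − d)/|n|² = (37 − 17)/10 = 2.
Reflection = T − 2λn = (-1, 4, -12) − 4·(-1, 0, -3) = (3, 4, 0).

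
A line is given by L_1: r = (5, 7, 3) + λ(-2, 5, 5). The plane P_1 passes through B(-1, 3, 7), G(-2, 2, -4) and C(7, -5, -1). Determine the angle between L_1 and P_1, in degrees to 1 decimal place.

BG = (-1, -1, -11), BC = (8, -8, -8); a normal to P_1 is BG × BC = (-80, -96, 16).
Using B: P_1 has equation -80x - 96y + 16z = -96.
sin θ = |n·v| / (|n||v|) = |-240| / (√15872 · √54) = 0.25924.
θ ≈ 15.0°.

15.0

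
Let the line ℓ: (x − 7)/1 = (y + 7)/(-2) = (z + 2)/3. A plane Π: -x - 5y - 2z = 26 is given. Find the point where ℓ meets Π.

ℓ has direction (1, -2, 3) through (7, -7, -2).
Substitute r = (7, -7, -2) + t(1, -2, 3) into the plane: 32 + 3t = 26, so t = -2.
Intersection: (7, -7, -2) + (-2)·(1, -2, 3) = (5, -3, -8).

(5, -3, -8)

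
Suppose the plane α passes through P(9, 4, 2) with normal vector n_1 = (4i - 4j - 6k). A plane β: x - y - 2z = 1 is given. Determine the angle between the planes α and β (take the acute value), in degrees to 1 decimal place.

8.0

α: n_1·r = n_1·P gives 4x - 4y - 6z = 8.
cos θ = |n₁·n₂| / (|n₁||n₂|) = |20| / (√68 · √6).
θ = arccos(0.99015) ≈ 8.0°.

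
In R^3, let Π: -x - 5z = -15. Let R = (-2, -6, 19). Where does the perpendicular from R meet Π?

Foot = R − λn with λ = (n·R − d)/|n|² = (-93 − (-15))/26 = -3.
Foot = (-2, -6, 19) − (-3)·(-1, 0, -5) = (-5, -6, 4).

(-5, -6, 4)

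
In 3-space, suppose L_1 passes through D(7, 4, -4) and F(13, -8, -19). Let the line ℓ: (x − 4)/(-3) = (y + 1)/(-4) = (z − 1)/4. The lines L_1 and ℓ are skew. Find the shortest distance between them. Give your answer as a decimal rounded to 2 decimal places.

0.65

A direction vector for L_1 is F − D = (6, -12, -15).
ℓ has direction (-3, -4, 4) through (4, -1, 1).
Common perpendicular direction n = (6, -12, -15) × (-3, -4, 4) = (-108, 21, -60).
With w = (4, -1, 1) − (7, 4, -4) = (-3, -5, 5), w · n = -81.
Distance = |w · n| / |n| = |-81| / √15705 ≈ 0.65.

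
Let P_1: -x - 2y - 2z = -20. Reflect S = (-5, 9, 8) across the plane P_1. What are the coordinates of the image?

(-7, 5, 4)

λ = (n·S − d)/|n|² = (-29 − (-20))/9 = -1.
Reflection = S − 2λn = (-5, 9, 8) − (-2)·(-1, -2, -2) = (-7, 5, 4).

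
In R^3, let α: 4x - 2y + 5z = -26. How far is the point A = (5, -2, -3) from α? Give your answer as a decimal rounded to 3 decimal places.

5.217

n·A − d = (4)·(5) + (-2)·(-2) + (5)·(-3) − (-26) = 35; |n| = √45.
Distance = |35| / √45 = 35/√45 ≈ 5.217.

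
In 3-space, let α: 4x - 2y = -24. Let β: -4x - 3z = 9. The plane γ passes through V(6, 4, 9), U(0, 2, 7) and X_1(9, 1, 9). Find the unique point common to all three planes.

(-6, 0, 5)

VU = (-6, -2, -2), VX_1 = (3, -3, 0); a normal to γ is VU × VX_1 = (-6, -6, 24).
Using V: γ has equation -6x - 6y + 24z = 156.
Solving the 3×3 linear system 4x - 2y = -24, -4x - 3z = 9, -6x - 6y + 24z = 156 (e.g. by elimination or Cramer's rule, determinant = -300) gives (-6, 0, 5).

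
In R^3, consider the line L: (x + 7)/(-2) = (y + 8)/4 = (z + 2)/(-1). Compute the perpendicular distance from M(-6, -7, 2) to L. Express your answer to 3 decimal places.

4.220

L has direction (-2, 4, -1) through (-7, -8, -2).
Taking (-7, -8, -2) on L with direction v = (-2, 4, -1): w = M − (-7, -8, -2) = (1, 1, 4), and w × v = (-17, -7, 6).
Distance = |w × v| / |v| = √374 / √21 ≈ 4.220.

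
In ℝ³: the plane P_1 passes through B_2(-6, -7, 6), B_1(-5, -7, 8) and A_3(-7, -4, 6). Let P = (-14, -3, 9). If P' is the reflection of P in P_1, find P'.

(-2, 1, 3)

B_2B_1 = (1, 0, 2), B_2A_3 = (-1, 3, 0); a normal to P_1 is B_2B_1 × B_2A_3 = (-6, -2, 3).
Using B_2: P_1 has equation -6x - 2y + 3z = 68.
λ = (n·P − d)/|n|² = (117 − 68)/49 = 1.
Reflection = P − 2λn = (-14, -3, 9) − 2·(-6, -2, 3) = (-2, 1, 3).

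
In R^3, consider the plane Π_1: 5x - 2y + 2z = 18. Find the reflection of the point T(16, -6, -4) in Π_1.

(-4, 2, -12)

λ = (n·T − d)/|n|² = (84 − 18)/33 = 2.
Reflection = T − 2λn = (16, -6, -4) − 4·(5, -2, 2) = (-4, 2, -12).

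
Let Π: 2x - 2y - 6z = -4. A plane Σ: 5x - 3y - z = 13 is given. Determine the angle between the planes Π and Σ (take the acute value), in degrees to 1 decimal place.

55.9

cos θ = |n₁·n₂| / (|n₁||n₂|) = |22| / (√44 · √35).
θ = arccos(0.56061) ≈ 55.9°.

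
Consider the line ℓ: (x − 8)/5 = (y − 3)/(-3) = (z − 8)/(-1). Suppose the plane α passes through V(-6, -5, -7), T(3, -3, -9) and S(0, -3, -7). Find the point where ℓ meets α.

ℓ has direction (5, -3, -1) through (8, 3, 8).
VT = (9, 2, -2), VS = (6, 2, 0); a normal to α is VT × VS = (4, -12, 6).
Using V: α has equation 4x - 12y + 6z = -6.
Substitute r = (8, 3, 8) + t(5, -3, -1) into the plane: 44 + 50t = -6, so t = -1.
Intersection: (8, 3, 8) + (-1)·(5, -3, -1) = (3, 6, 9).

(3, 6, 9)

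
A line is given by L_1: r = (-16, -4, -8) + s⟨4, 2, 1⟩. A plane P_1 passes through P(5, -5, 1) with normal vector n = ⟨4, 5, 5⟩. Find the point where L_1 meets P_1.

(0, 4, -4)

P_1: n·r = n·P gives 4x + 5y + 5z = 0.
Substitute r = (-16, -4, -8) + t(4, 2, 1) into the plane: -124 + 31t = 0, so t = 4.
Intersection: (-16, -4, -8) + 4·(4, 2, 1) = (0, 4, -4).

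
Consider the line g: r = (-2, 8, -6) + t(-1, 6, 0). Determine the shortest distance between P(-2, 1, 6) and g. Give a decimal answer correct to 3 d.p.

12.055

Taking (-2, 8, -6) on g with direction v = (-1, 6, 0): w = P − (-2, 8, -6) = (0, -7, 12), and w × v = (-72, -12, -7).
Distance = |w × v| / |v| = √5377 / √37 ≈ 12.055.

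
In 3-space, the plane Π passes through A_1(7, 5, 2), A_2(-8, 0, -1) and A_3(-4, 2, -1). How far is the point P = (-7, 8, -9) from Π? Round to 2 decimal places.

0.60

A_1A_2 = (-15, -5, -3), A_1A_3 = (-11, -3, -3); a normal to Π is A_1A_2 × A_1A_3 = (6, -12, -10).
Using A_1: Π has equation 6x - 12y - 10z = -38.
n·P − d = (6)·(-7) + (-12)·(8) + (-10)·(-9) − (-38) = -10; |n| = √280.
Distance = |-10| / √280 = 10/√280 ≈ 0.60.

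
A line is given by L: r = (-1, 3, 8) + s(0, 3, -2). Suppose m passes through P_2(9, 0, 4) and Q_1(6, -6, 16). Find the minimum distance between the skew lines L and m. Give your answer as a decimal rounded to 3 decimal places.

A direction vector for m is Q_1 − P_2 = (-3, -6, 12).
Common perpendicular direction n = (0, 3, -2) × (-3, -6, 12) = (24, 6, 9).
With w = (9, 0, 4) − (-1, 3, 8) = (10, -3, -4), w · n = 186.
Distance = |w · n| / |n| = |186| / √693 ≈ 7.066.

7.066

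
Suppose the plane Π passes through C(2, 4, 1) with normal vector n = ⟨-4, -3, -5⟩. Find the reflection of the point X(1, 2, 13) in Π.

Π: n·r = n·C gives -4x - 3y - 5z = -25.
λ = (n·X − d)/|n|² = (-75 − (-25))/50 = -1.
Reflection = X − 2λn = (1, 2, 13) − (-2)·(-4, -3, -5) = (-7, -4, 3).

(-7, -4, 3)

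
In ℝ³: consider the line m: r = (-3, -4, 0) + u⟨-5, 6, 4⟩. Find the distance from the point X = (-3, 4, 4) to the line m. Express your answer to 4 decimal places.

Taking (-3, -4, 0) on m with direction v = (-5, 6, 4): w = X − (-3, -4, 0) = (0, 8, 4), and w × v = (8, -20, 40).
Distance = |w × v| / |v| = √2064 / √77 ≈ 5.1774.

5.1774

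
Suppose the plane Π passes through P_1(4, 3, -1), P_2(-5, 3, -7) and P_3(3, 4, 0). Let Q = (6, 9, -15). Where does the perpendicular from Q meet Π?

P_1P_2 = (-9, 0, -6), P_1P_3 = (-1, 1, 1); a normal to Π is P_1P_2 × P_1P_3 = (6, 15, -9).
Using P_1: Π has equation 6x + 15y - 9z = 78.
Foot = Q − λn with λ = (n·Q − d)/|n|² = (306 − 78)/342 = 2/3.
Foot = (6, 9, -15) − (2/3)·(6, 15, -9) = (2, -1, -9).

(2, -1, -9)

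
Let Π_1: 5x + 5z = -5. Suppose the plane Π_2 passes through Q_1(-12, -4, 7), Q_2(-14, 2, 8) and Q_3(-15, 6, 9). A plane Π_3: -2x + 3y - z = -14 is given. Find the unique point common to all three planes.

Q_1Q_2 = (-2, 6, 1), Q_1Q_3 = (-3, 10, 2); a normal to Π_2 is Q_1Q_2 × Q_1Q_3 = (2, 1, -2).
Using Q_1: Π_2 has equation 2x + y - 2z = -42.
Solving the 3×3 linear system 5x + 5z = -5, 2x + y - 2z = -42, -2x + 3y - z = -14 (e.g. by elimination or Cramer's rule, determinant = 65) gives (-9, -8, 8).

(-9, -8, 8)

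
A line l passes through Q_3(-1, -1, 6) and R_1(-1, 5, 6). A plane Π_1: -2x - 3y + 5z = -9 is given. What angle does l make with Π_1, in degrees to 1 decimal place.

29.1

A direction vector for l is R_1 − Q_3 = (0, 6, 0).
sin θ = |n·v| / (|n||v|) = |-18| / (√38 · √36) = 0.48666.
θ ≈ 29.1°.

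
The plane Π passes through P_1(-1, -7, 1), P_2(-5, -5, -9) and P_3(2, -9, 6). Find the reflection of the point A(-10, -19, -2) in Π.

P_1P_2 = (-4, 2, -10), P_1P_3 = (3, -2, 5); a normal to Π is P_1P_2 × P_1P_3 = (-10, -10, 2).
Using P_1: Π has equation -10x - 10y + 2z = 82.
λ = (n·A − d)/|n|² = (286 − 82)/204 = 1.
Reflection = A − 2λn = (-10, -19, -2) − 2·(-10, -10, 2) = (10, 1, -6).

(10, 1, -6)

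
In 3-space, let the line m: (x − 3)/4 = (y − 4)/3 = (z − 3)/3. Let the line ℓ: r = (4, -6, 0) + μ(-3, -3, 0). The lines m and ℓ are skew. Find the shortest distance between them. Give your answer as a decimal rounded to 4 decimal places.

m has direction (4, 3, 3) through (3, 4, 3).
Common perpendicular direction n = (4, 3, 3) × (-3, -3, 0) = (9, -9, -3).
With w = (4, -6, 0) − (3, 4, 3) = (1, -10, -3), w · n = 108.
Distance = |w · n| / |n| = |108| / √171 ≈ 8.2590.

8.2590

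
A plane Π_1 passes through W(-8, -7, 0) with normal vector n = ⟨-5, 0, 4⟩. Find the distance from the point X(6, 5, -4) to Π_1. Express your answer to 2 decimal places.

Π_1: n·r = n·W gives -5x + 4z = 40.
n·X − d = (-5)·(6) + (0)·(5) + (4)·(-4) − 40 = -86; |n| = √41.
Distance = |-86| / √41 = 86/√41 ≈ 13.43.

13.43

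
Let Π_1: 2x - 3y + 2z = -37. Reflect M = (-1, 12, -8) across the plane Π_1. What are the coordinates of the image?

λ = (n·M − d)/|n|² = (-54 − (-37))/17 = -1.
Reflection = M − 2λn = (-1, 12, -8) − (-2)·(2, -3, 2) = (3, 6, -4).

(3, 6, -4)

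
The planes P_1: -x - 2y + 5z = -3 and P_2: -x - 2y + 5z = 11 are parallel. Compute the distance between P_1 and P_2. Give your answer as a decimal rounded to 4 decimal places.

2.5560

Same normal n = (-1, -2, 5) with |n| = √30; distance = |-3 − 11| / |n| = 14/√30 ≈ 2.5560.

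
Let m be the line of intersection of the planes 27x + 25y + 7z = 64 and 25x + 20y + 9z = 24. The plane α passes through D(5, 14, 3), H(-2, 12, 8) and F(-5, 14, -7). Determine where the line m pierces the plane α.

Direction of m: (27, 25, 7) × (25, 20, 9) = (85, -68, -85).
A point on m: solving the two plane equations with x = 11 gives (11, -4, -19).
DH = (-7, -2, 5), DF = (-10, 0, -10); a normal to α is DH × DF = (20, -120, -20).
Using D: α has equation 20x - 120y - 20z = -1640.
Substitute r = (11, -4, -19) + t(85, -68, -85) into the plane: 1080 + 11560t = -1640, so t = -4/17.
Intersection: (11, -4, -19) + (-4/17)·(85, -68, -85) = (-9, 12, 1).

(-9, 12, 1)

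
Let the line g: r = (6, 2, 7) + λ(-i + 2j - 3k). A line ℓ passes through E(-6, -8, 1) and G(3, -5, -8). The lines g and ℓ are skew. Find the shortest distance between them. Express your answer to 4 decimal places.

A direction vector for ℓ is G − E = (9, 3, -9).
Common perpendicular direction n = (-1, 2, -3) × (9, 3, -9) = (-9, -36, -21).
With w = (-6, -8, 1) − (6, 2, 7) = (-12, -10, -6), w · n = 594.
Distance = |w · n| / |n| = |594| / √1818 ≈ 13.9312.

13.9312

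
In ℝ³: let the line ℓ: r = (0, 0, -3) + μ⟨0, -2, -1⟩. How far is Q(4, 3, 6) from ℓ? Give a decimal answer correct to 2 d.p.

Taking (0, 0, -3) on ℓ with direction v = (0, -2, -1): w = Q − (0, 0, -3) = (4, 3, 9), and w × v = (15, 4, -8).
Distance = |w × v| / |v| = √305 / √5 ≈ 7.81.

7.81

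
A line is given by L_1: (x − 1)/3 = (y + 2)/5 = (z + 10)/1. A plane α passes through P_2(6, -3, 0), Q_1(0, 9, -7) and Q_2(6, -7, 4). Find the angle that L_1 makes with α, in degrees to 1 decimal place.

61.1

L_1 has direction (3, 5, 1) through (1, -2, -10).
P_2Q_1 = (-6, 12, -7), P_2Q_2 = (0, -4, 4); a normal to α is P_2Q_1 × P_2Q_2 = (20, 24, 24).
Using P_2: α has equation 20x + 24y + 24z = 48.
sin θ = |n·v| / (|n||v|) = |204| / (√1552 · √35) = 0.87529.
θ ≈ 61.1°.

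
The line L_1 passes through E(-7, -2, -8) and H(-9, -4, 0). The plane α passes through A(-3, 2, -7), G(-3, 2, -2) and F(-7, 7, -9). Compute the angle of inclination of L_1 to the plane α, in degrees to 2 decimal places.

A direction vector for L_1 is H − E = (-2, -2, 8).
AG = (0, 0, 5), AF = (-4, 5, -2); a normal to α is AG × AF = (-25, -20, 0).
Using A: α has equation -25x - 20y = 35.
sin θ = |n·v| / (|n||v|) = |90| / (√1025 · √72) = 0.33129.
θ ≈ 19.35°.

19.35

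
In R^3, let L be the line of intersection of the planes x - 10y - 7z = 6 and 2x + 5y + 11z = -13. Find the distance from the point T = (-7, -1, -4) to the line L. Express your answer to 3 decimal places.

Direction of L: (1, -10, -7) × (2, 5, 11) = (-75, -25, 25).
A point on L: solving the two plane equations with x = -7 gives (-7, -2, 1).
Taking (-7, -2, 1) on L with direction v = (-75, -25, 25): w = T − (-7, -2, 1) = (0, 1, -5), and w × v = (-100, 375, 75).
Distance = |w × v| / |v| = √156250 / √6875 ≈ 4.767.

4.767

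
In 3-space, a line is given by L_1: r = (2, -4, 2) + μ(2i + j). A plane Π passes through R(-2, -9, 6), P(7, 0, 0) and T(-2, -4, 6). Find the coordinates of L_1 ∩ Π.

RP = (9, 9, -6), RT = (0, 5, 0); a normal to Π is RP × RT = (30, 0, 45).
Using R: Π has equation 30x + 45z = 210.
Substitute r = (2, -4, 2) + t(2, 1, 0) into the plane: 150 + 60t = 210, so t = 1.
Intersection: (2, -4, 2) + 1·(2, 1, 0) = (4, -3, 2).

(4, -3, 2)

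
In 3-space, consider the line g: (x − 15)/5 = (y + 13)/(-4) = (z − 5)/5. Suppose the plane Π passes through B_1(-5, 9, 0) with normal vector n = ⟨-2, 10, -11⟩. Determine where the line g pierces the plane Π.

g has direction (5, -4, 5) through (15, -13, 5).
Π: n·r = n·B_1 gives -2x + 10y - 11z = 100.
Substitute r = (15, -13, 5) + t(5, -4, 5) into the plane: -215 + (-105)t = 100, so t = -3.
Intersection: (15, -13, 5) + (-3)·(5, -4, 5) = (0, -1, -10).

(0, -1, -10)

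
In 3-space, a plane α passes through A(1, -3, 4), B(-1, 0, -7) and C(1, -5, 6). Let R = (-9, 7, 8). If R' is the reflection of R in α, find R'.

(15, 1, 2)

AB = (-2, 3, -11), AC = (0, -2, 2); a normal to α is AB × AC = (-16, 4, 4).
Using A: α has equation -16x + 4y + 4z = -12.
λ = (n·R − d)/|n|² = (204 − (-12))/288 = 3/4.
Reflection = R − 2λn = (-9, 7, 8) − (3/2)·(-16, 4, 4) = (15, 1, 2).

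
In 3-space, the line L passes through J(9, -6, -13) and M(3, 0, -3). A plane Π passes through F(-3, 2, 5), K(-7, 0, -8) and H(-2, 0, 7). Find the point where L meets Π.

(-3, 6, 7)

A direction vector for L is M − J = (-6, 6, 10).
FK = (-4, -2, -13), FH = (1, -2, 2); a normal to Π is FK × FH = (-30, -5, 10).
Using F: Π has equation -30x - 5y + 10z = 130.
Substitute r = (9, -6, -13) + t(-6, 6, 10) into the plane: -370 + 250t = 130, so t = 2.
Intersection: (9, -6, -13) + 2·(-6, 6, 10) = (-3, 6, 7).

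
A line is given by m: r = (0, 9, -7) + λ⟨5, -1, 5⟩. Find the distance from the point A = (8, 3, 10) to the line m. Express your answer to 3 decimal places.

7.246

Taking (0, 9, -7) on m with direction v = (5, -1, 5): w = A − (0, 9, -7) = (8, -6, 17), and w × v = (-13, 45, 22).
Distance = |w × v| / |v| = √2678 / √51 ≈ 7.246.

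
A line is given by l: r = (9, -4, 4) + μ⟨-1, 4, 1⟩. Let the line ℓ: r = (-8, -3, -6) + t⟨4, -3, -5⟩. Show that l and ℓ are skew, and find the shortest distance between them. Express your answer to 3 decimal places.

19.511

Common perpendicular direction n = (-1, 4, 1) × (4, -3, -5) = (-17, -1, -13).
With w = (-8, -3, -6) − (9, -4, 4) = (-17, 1, -10), w · n = 418.
Since n ≠ 0 the lines are not parallel, and w · n = 418 ≠ 0 so they do not intersect; hence they are skew.
Distance = |w · n| / |n| = |418| / √459 ≈ 19.511.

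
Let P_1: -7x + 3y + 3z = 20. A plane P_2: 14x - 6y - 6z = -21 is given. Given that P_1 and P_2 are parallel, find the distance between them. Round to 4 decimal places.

Rescale P_2 by 1/(-2): -7x + 3y + 3z = 21/2. Then distance = |20 − (21/2)| / √67 ≈ 1.1606.

1.1606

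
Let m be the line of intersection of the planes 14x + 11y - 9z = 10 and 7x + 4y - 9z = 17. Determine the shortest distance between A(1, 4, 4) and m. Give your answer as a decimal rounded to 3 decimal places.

8.026

Direction of m: (14, 11, -9) × (7, 4, -9) = (-63, 63, -21).
A point on m: solving the two plane equations with x = -2 gives (-2, 1, -3).
Taking (-2, 1, -3) on m with direction v = (-63, 63, -21): w = A − (-2, 1, -3) = (3, 3, 7), and w × v = (-504, -378, 378).
Distance = |w × v| / |v| = √539784 / √8379 ≈ 8.026.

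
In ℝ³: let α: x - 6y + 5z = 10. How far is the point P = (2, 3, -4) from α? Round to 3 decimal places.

n·P − d = (1)·(2) + (-6)·(3) + (5)·(-4) − 10 = -46; |n| = √62.
Distance = |-46| / √62 = 46/√62 ≈ 5.842.

5.842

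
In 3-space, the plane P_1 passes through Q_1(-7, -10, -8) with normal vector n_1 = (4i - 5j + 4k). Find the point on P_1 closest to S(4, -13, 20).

P_1: n_1·r = n_1·Q_1 gives 4x - 5y + 4z = -10.
Foot = S − λn with λ = (n·S − d)/|n|² = (161 − (-10))/57 = 3.
Foot = (4, -13, 20) − 3·(4, -5, 4) = (-8, 2, 8).

(-8, 2, 8)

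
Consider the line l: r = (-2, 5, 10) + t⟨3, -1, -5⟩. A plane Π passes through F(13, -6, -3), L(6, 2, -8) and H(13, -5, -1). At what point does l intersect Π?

(7, 2, -5)

FL = (-7, 8, -5), FH = (0, 1, 2); a normal to Π is FL × FH = (21, 14, -7).
Using F: Π has equation 21x + 14y - 7z = 210.
Substitute r = (-2, 5, 10) + t(3, -1, -5) into the plane: -42 + 84t = 210, so t = 3.
Intersection: (-2, 5, 10) + 3·(3, -1, -5) = (7, 2, -5).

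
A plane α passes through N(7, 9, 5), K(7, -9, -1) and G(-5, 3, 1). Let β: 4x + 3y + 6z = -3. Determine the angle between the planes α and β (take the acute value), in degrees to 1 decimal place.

58.7

NK = (0, -18, -6), NG = (-12, -6, -4); a normal to α is NK × NG = (36, 72, -216).
Using N: α has equation 36x + 72y - 216z = -180.
cos θ = |n₁·n₂| / (|n₁||n₂|) = |-936| / (√53136 · √61).
θ = arccos(0.51990) ≈ 58.7°.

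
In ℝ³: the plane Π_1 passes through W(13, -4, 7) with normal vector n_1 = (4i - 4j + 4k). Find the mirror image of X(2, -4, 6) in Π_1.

(10, -12, 14)

Π_1: n_1·r = n_1·W gives 4x - 4y + 4z = 96.
λ = (n·X − d)/|n|² = (48 − 96)/48 = -1.
Reflection = X − 2λn = (2, -4, 6) − (-2)·(4, -4, 4) = (10, -12, 14).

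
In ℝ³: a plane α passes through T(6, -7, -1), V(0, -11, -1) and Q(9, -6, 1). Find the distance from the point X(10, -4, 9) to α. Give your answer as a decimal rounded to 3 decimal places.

4.097

TV = (-6, -4, 0), TQ = (3, 1, 2); a normal to α is TV × TQ = (-8, 12, 6).
Using T: α has equation -8x + 12y + 6z = -138.
n·X − d = (-8)·(10) + (12)·(-4) + (6)·(9) − (-138) = 64; |n| = √244.
Distance = |64| / √244 = 64/√244 ≈ 4.097.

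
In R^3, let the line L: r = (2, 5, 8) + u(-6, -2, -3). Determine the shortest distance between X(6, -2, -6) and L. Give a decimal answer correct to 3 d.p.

15.495

Taking (2, 5, 8) on L with direction v = (-6, -2, -3): w = X − (2, 5, 8) = (4, -7, -14), and w × v = (-7, 96, -50).
Distance = |w × v| / |v| = √11765 / √49 ≈ 15.495.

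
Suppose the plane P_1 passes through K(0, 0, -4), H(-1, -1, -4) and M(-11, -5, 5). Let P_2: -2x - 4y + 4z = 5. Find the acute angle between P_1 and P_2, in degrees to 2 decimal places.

60.17

KH = (-1, -1, 0), KM = (-11, -5, 9); a normal to P_1 is KH × KM = (-9, 9, -6).
Using K: P_1 has equation -9x + 9y - 6z = 24.
cos θ = |n₁·n₂| / (|n₁||n₂|) = |-42| / (√198 · √36).
θ = arccos(0.49747) ≈ 60.17°.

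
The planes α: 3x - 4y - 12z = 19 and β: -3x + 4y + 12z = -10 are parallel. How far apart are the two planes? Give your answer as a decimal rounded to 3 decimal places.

Rescale β by 1/(-1): 3x - 4y - 12z = 10. Then distance = |19 − 10| / √169 ≈ 0.692.

0.692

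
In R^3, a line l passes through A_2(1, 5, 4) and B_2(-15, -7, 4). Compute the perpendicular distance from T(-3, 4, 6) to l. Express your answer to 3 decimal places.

A direction vector for l is B_2 − A_2 = (-16, -12, 0).
Taking (1, 5, 4) on l with direction v = (-16, -12, 0): w = T − (1, 5, 4) = (-4, -1, 2), and w × v = (24, -32, 32).
Distance = |w × v| / |v| = √2624 / √400 ≈ 2.561.

2.561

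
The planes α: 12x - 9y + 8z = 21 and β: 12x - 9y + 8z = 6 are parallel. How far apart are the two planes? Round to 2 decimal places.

Same normal n = (12, -9, 8) with |n| = √289; distance = |21 − 6| / |n| = 15/√289 ≈ 0.88.

0.88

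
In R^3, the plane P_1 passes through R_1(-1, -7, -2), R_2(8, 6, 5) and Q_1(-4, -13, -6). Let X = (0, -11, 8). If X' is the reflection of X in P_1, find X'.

(-8, 1, -4)

R_1R_2 = (9, 13, 7), R_1Q_1 = (-3, -6, -4); a normal to P_1 is R_1R_2 × R_1Q_1 = (-10, 15, -15).
Using R_1: P_1 has equation -10x + 15y - 15z = -65.
λ = (n·X − d)/|n|² = (-285 − (-65))/550 = -2/5.
Reflection = X − 2λn = (0, -11, 8) − (-4/5)·(-10, 15, -15) = (-8, 1, -4).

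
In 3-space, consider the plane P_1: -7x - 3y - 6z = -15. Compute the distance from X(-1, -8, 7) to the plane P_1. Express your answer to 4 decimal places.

n·X − d = (-7)·(-1) + (-3)·(-8) + (-6)·(7) − (-15) = 4; |n| = √94.
Distance = |4| / √94 = 4/√94 ≈ 0.4126.

0.4126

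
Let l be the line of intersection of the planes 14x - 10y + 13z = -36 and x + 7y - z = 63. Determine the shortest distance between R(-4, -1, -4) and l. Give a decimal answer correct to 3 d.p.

12.734

Direction of l: (14, -10, 13) × (1, 7, -1) = (-81, 27, 108).
A point on l: solving the two plane equations with x = 5 gives (5, 8, -2).
Taking (5, 8, -2) on l with direction v = (-81, 27, 108): w = R − (5, 8, -2) = (-9, -9, -2), and w × v = (-918, 1134, -972).
Distance = |w × v| / |v| = √3073464 / √18954 ≈ 12.734.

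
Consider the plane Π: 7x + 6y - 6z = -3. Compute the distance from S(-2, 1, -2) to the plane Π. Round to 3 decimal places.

n·S − d = (7)·(-2) + (6)·(1) + (-6)·(-2) − (-3) = 7; |n| = √121.
Distance = |7| / √121 = 7/√121 ≈ 0.636.

0.636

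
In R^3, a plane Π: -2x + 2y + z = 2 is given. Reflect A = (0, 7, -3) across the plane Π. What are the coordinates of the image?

λ = (n·A − d)/|n|² = (11 − 2)/9 = 1.
Reflection = A − 2λn = (0, 7, -3) − 2·(-2, 2, 1) = (4, 3, -5).

(4, 3, -5)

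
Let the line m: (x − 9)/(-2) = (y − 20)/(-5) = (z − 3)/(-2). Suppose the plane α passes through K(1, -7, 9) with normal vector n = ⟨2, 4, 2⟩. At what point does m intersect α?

m has direction (-2, -5, -2) through (9, 20, 3).
α: n·r = n·K gives 2x + 4y + 2z = -8.
Substitute r = (9, 20, 3) + t(-2, -5, -2) into the plane: 104 + (-28)t = -8, so t = 4.
Intersection: (9, 20, 3) + 4·(-2, -5, -2) = (1, 0, -5).

(1, 0, -5)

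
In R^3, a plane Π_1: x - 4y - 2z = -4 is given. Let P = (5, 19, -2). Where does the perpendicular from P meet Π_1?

(8, 7, -8)

Foot = P − λn with λ = (n·P − d)/|n|² = (-67 − (-4))/21 = -3.
Foot = (5, 19, -2) − (-3)·(1, -4, -2) = (8, 7, -8).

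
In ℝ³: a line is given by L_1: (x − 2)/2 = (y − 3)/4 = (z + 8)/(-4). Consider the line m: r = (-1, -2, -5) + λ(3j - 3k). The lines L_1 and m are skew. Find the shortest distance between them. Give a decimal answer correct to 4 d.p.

1.4142

L_1 has direction (2, 4, -4) through (2, 3, -8).
Common perpendicular direction n = (2, 4, -4) × (0, 3, -3) = (0, 6, 6).
With w = (-1, -2, -5) − (2, 3, -8) = (-3, -5, 3), w · n = -12.
Distance = |w · n| / |n| = |-12| / √72 ≈ 1.4142.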